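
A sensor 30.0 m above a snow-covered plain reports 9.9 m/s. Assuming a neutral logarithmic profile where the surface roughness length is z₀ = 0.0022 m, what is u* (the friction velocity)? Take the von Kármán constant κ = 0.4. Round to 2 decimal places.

Log law: V(z) = (u*/κ) · ln(z/z₀) ⇒ u* = κ · V / ln(z/z₀)
u* = 0.4 × 9.9 / ln(30.0/0.0022) = 0.4 × 9.9 / 9.5205
   = 3.9600 / 9.5205 = 0.4159 m/s

u* ≈ 0.42 m/s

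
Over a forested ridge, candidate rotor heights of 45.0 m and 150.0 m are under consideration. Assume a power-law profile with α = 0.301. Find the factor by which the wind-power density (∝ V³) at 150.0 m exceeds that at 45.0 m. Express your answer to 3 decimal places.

Speed ratio: V_B/V_A = (z_B/z_A)^α = (150.0/45.0)^0.301 = (3.3333)^0.301 = 1.43677
Power-density ratio: P_B/P_A = (V_B/V_A)³ = (1.43677)³ = 2.96592

2.966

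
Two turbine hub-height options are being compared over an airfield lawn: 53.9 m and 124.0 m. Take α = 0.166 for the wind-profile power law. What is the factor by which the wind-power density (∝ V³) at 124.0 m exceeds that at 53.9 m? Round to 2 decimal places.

Speed ratio: V_B/V_A = (z_B/z_A)^α = (124.0/53.9)^0.166 = (2.3006)^0.166 = 1.14832
Power-density ratio: P_B/P_A = (V_B/V_A)³ = (1.14832)³ = 1.51423

1.51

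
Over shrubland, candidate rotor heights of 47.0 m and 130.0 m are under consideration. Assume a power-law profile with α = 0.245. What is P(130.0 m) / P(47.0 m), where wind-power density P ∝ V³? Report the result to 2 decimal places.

2.11

Speed ratio: V_B/V_A = (z_B/z_A)^α = (130.0/47.0)^0.245 = (2.7660)^0.245 = 1.28308
Power-density ratio: P_B/P_A = (V_B/V_A)³ = (1.28308)³ = 2.11230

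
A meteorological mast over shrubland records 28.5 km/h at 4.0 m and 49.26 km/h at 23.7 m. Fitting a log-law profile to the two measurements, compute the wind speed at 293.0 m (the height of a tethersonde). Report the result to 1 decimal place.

Log law: V ∝ ln(z/z₀). From the pair, with r = V₁/V₂ = 0.57856,
ln z₀ = (ln z₁ − r·ln z₂)/(1 − r) = (1.3863 − 0.57856×3.1655)/0.42144 = -1.0562 → z₀ = 0.3478 m
V₃ = V₁ · ln(z₃/z₀)/ln(z₁/z₀) = 28.5 × 6.7364/2.4425 = 78.6022 km/h

78.6 km/h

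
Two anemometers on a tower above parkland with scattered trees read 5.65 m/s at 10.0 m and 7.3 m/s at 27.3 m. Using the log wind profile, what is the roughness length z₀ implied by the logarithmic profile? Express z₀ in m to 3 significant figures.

Log law: V(z) ∝ ln(z/z₀). With r = V₁/V₂ = 5.65/7.3 = 0.77397,
r · ln(z₂/z₀) = ln(z₁/z₀) ⇒ ln z₀ = (ln z₁ − r·ln z₂)/(1 − r)
ln z₀ = (2.30259 − 0.77397×3.30689) / 0.22603 = -1.1364
z₀ = exp(-1.1364) = 0.3210 m

z₀ ≈ 0.321 m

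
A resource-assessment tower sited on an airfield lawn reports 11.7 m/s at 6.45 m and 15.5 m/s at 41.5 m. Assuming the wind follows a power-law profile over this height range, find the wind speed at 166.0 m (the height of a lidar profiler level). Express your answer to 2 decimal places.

First find α: α = ln(V₂/V₁)/ln(z₂/z₁) = ln(15.5/11.7)/ln(41.5/6.45) = 0.28125/1.86161 = 0.1511
Extrapolate from 41.5 m to 166.0 m: V₃ = 15.5 × (166.0/41.5)^0.1511 = 15.5 × 1.2330 = 19.1113 m/s

19.11 m/s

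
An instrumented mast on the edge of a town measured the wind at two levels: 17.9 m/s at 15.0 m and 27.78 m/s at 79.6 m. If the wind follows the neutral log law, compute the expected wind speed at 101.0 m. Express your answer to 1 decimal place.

Log law: V ∝ ln(z/z₀). From the pair, with r = V₁/V₂ = 0.64435,
ln z₀ = (ln z₁ − r·ln z₂)/(1 − r) = (2.7081 − 0.64435×4.3770)/0.35565 = -0.3157 → z₀ = 0.7293 m
V₃ = V₁ · ln(z₃/z₀)/ln(z₁/z₀) = 17.9 × 4.9308/3.0237 = 29.1896 m/s

29.2 m/s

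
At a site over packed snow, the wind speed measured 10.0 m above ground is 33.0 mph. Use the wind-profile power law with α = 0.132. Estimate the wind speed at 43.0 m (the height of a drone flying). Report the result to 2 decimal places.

40.01 mph

Power-law profile: V₂ = V₁ · (z₂/z₁)^α
V₂ = 33.0 × (43.0/10.0)^0.132 = 33.0 × (4.3000)^0.132
    = 33.0 × 1.2123 = 40.0066 mph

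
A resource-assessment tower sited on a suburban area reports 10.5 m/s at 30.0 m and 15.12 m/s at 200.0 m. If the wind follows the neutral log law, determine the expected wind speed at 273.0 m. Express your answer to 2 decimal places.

Log law: V ∝ ln(z/z₀). From the pair, with r = V₁/V₂ = 0.69444,
ln z₀ = (ln z₁ − r·ln z₂)/(1 − r) = (3.4012 − 0.69444×5.2983)/0.30556 = -0.9104 → z₀ = 0.4023 m
V₃ = V₁ · ln(z₃/z₀)/ln(z₁/z₀) = 10.5 × 6.5199/4.3116 = 15.8777 m/s

15.88 m/s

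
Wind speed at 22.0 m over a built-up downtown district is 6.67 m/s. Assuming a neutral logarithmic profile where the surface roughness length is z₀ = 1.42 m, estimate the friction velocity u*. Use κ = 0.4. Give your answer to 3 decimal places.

Log law: V(z) = (u*/κ) · ln(z/z₀) ⇒ u* = κ · V / ln(z/z₀)
u* = 0.4 × 6.67 / ln(22.0/1.42) = 0.4 × 6.67 / 2.7404
   = 2.6680 / 2.7404 = 0.9736 m/s

u* ≈ 0.974 m/s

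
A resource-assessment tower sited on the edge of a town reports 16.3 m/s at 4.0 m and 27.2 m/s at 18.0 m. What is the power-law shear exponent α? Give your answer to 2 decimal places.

α ≈ 0.34

Power law: V₂/V₁ = (z₂/z₁)^α ⇒ α = ln(V₂/V₁) / ln(z₂/z₁)
α = ln(27.2/16.3) / ln(18.0/4.0) = ln(1.6687) / ln(4.5000)
  = 0.51205 / 1.50408 = 0.34044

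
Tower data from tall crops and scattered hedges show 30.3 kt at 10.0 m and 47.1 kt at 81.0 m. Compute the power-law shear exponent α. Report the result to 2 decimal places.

α ≈ 0.21

Power law: V₂/V₁ = (z₂/z₁)^α ⇒ α = ln(V₂/V₁) / ln(z₂/z₁)
α = ln(47.1/30.3) / ln(81.0/10.0) = ln(1.5545) / ln(8.1000)
  = 0.44113 / 2.09186 = 0.21088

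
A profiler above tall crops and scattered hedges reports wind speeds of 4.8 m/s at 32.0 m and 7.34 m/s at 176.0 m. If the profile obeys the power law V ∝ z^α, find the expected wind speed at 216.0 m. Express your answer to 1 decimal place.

7.7 m/s

First find α: α = ln(V₂/V₁)/ln(z₂/z₁) = ln(7.34/4.8)/ln(176.0/32.0) = 0.42472/1.70475 = 0.2491
Extrapolate from 176.0 m to 216.0 m: V₃ = 7.34 × (216.0/176.0)^0.2491 = 7.34 × 1.0523 = 7.7242 m/s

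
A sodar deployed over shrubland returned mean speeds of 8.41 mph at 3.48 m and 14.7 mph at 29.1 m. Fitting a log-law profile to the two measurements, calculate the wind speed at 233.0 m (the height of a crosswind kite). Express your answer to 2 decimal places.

20.86 mph

Log law: V ∝ ln(z/z₀). From the pair, with r = V₁/V₂ = 0.57211,
ln z₀ = (ln z₁ − r·ln z₂)/(1 − r) = (1.2470 − 0.57211×3.3707)/0.42789 = -1.5925 → z₀ = 0.2034 m
V₃ = V₁ · ln(z₃/z₀)/ln(z₁/z₀) = 8.41 × 7.0435/2.8395 = 20.8614 mph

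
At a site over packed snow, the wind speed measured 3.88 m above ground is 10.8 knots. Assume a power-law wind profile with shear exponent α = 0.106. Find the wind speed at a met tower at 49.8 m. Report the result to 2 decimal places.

Power-law profile: V₂ = V₁ · (z₂/z₁)^α
V₂ = 10.8 × (49.8/3.88)^0.106 = 10.8 × (12.8351)^0.106
    = 10.8 × 1.3107 = 14.1551 knots

14.16 knots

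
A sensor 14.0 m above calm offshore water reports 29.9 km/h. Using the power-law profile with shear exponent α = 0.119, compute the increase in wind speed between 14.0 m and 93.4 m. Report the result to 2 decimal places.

7.58 km/h

Power law: V₂ = V₁ · (z₂/z₁)^α = 29.9 × (6.6714)^0.119 = 37.4760 km/h
ΔV = 37.4760 − 29.9 = 7.5760 km/h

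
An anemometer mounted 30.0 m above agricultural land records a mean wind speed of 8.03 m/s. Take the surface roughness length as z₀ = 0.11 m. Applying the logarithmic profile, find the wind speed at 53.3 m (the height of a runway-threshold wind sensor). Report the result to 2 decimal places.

8.85 m/s

Log law: V(z) ∝ ln(z/z₀), so V₂/V₁ = ln(z₂/z₀) / ln(z₁/z₀).
ln(53.3/0.11) = 6.1832, ln(30.0/0.11) = 5.6085
V₂ = 8.03 × 6.1832/5.6085 = 8.03 × 1.1025 = 8.8529 m/s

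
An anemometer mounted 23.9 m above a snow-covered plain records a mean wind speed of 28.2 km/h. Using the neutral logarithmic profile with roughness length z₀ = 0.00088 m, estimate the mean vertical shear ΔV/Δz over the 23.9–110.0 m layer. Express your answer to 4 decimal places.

Log law: V₂ = V₁ · ln(z₂/z₀)/ln(z₁/z₀) = 28.2 × 11.7361/10.2095 = 32.4167 km/h
ΔV/Δz = (32.4167 − 28.2)/(110.0 − 23.9) = 4.2167/86.1000 = 0.04897 km/h/m

0.0490 km/h/m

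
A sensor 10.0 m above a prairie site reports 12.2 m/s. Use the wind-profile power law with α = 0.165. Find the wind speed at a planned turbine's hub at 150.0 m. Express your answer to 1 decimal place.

Power-law profile: V₂ = V₁ · (z₂/z₁)^α
V₂ = 12.2 × (150.0/10.0)^0.165 = 12.2 × (15.0000)^0.165
    = 12.2 × 1.5633 = 19.0728 m/s

19.1 m/s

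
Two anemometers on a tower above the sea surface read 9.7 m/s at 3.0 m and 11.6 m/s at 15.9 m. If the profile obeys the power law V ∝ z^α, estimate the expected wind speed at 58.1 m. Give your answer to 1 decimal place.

13.3 m/s

First find α: α = ln(V₂/V₁)/ln(z₂/z₁) = ln(11.6/9.7)/ln(15.9/3.0) = 0.17888/1.66771 = 0.1073
Extrapolate from 15.9 m to 58.1 m: V₃ = 11.6 × (58.1/15.9)^0.1073 = 11.6 × 1.1491 = 13.3297 m/s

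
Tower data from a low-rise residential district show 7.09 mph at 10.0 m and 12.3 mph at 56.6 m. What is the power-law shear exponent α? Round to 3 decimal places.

Power law: V₂/V₁ = (z₂/z₁)^α ⇒ α = ln(V₂/V₁) / ln(z₂/z₁)
α = ln(12.3/7.09) / ln(56.6/10.0) = ln(1.7348) / ln(5.6600)
  = 0.55091 / 1.73342 = 0.31782

α ≈ 0.318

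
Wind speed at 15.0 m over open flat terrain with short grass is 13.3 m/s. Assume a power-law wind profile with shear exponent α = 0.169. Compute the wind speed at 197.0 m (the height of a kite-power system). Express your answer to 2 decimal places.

20.55 m/s

Power-law profile: V₂ = V₁ · (z₂/z₁)^α
V₂ = 13.3 × (197.0/15.0)^0.169 = 13.3 × (13.1333)^0.169
    = 13.3 × 1.5453 = 20.5521 m/s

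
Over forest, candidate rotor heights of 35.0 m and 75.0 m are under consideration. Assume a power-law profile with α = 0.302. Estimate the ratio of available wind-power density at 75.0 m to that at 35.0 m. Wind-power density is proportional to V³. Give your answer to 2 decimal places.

Speed ratio: V_B/V_A = (z_B/z_A)^α = (75.0/35.0)^0.302 = (2.1429)^0.302 = 1.25881
Power-density ratio: P_B/P_A = (V_B/V_A)³ = (1.25881)³ = 1.99471

1.99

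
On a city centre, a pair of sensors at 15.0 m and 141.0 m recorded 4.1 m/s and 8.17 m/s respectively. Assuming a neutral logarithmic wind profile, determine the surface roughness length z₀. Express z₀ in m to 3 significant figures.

Log law: V(z) ∝ ln(z/z₀). With r = V₁/V₂ = 4.1/8.17 = 0.50184,
r · ln(z₂/z₀) = ln(z₁/z₀) ⇒ ln z₀ = (ln z₁ − r·ln z₂)/(1 − r)
ln z₀ = (2.70805 − 0.50184×4.94876) / 0.49816 = 0.4508
z₀ = exp(0.4508) = 1.570 m

z₀ ≈ 1.57 m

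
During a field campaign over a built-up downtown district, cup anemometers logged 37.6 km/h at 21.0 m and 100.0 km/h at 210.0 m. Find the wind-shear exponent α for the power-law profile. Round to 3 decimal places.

Power law: V₂/V₁ = (z₂/z₁)^α ⇒ α = ln(V₂/V₁) / ln(z₂/z₁)
α = ln(100.0/37.6) / ln(210.0/21.0) = ln(2.6596) / ln(10.0000)
  = 0.97817 / 2.30259 = 0.42481

α ≈ 0.425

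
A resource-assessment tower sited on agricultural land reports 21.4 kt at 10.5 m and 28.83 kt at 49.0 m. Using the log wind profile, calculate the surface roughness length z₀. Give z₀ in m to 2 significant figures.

Log law: V(z) ∝ ln(z/z₀). With r = V₁/V₂ = 21.4/28.83 = 0.74228,
r · ln(z₂/z₀) = ln(z₁/z₀) ⇒ ln z₀ = (ln z₁ − r·ln z₂)/(1 − r)
ln z₀ = (2.35138 − 0.74228×3.89182) / 0.25772 = -2.0854
z₀ = exp(-2.0854) = 0.1243 m

z₀ ≈ 0.12 m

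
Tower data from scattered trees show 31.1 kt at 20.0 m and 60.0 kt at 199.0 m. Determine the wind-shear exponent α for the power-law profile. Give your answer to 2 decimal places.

Power law: V₂/V₁ = (z₂/z₁)^α ⇒ α = ln(V₂/V₁) / ln(z₂/z₁)
α = ln(60.0/31.1) / ln(199.0/20.0) = ln(1.9293) / ln(9.9500)
  = 0.65714 / 2.29757 = 0.28601

α ≈ 0.29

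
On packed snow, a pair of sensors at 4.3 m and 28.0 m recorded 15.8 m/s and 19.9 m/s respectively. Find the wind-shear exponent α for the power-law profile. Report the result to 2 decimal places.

α ≈ 0.12

Power law: V₂/V₁ = (z₂/z₁)^α ⇒ α = ln(V₂/V₁) / ln(z₂/z₁)
α = ln(19.9/15.8) / ln(28.0/4.3) = ln(1.2595) / ln(6.5116)
  = 0.23071 / 1.87359 = 0.12314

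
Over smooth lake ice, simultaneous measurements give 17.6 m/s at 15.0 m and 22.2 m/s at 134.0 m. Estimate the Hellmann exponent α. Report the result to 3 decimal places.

Power law: V₂/V₁ = (z₂/z₁)^α ⇒ α = ln(V₂/V₁) / ln(z₂/z₁)
α = ln(22.2/17.6) / ln(134.0/15.0) = ln(1.2614) / ln(8.9333)
  = 0.23219 / 2.18979 = 0.10603

α ≈ 0.106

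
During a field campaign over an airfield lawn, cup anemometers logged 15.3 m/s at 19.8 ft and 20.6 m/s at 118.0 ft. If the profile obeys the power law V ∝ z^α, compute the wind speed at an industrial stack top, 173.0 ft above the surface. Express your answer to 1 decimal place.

22.0 m/s

First find α: α = ln(V₂/V₁)/ln(z₂/z₁) = ln(20.6/15.3)/ln(118.0/19.8) = 0.29744/1.78500 = 0.1666
Extrapolate from 118.0 ft to 173.0 ft: V₃ = 20.6 × (173.0/118.0)^0.1666 = 20.6 × 1.0658 = 21.9561 m/s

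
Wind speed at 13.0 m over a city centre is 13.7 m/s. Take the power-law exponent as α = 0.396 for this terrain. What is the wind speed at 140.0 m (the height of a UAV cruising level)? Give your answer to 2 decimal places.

Power-law profile: V₂ = V₁ · (z₂/z₁)^α
V₂ = 13.7 × (140.0/13.0)^0.396 = 13.7 × (10.7692)^0.396
    = 13.7 × 2.5630 = 35.1128 m/s

35.11 m/s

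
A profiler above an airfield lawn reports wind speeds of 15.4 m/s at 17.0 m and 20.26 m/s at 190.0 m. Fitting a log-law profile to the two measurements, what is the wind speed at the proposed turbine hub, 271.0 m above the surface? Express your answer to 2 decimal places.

Log law: V ∝ ln(z/z₀). From the pair, with r = V₁/V₂ = 0.76012,
ln z₀ = (ln z₁ − r·ln z₂)/(1 − r) = (2.8332 − 0.76012×5.2470)/0.23988 = -4.8155 → z₀ = 0.008103 m
V₃ = V₁ · ln(z₃/z₀)/ln(z₁/z₀) = 15.4 × 10.4176/7.6487 = 20.9750 m/s

20.97 m/s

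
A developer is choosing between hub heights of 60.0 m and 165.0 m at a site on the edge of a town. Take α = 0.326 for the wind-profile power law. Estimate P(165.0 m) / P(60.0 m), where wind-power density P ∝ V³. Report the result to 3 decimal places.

Speed ratio: V_B/V_A = (z_B/z_A)^α = (165.0/60.0)^0.326 = (2.7500)^0.326 = 1.39066
Power-density ratio: P_B/P_A = (V_B/V_A)³ = (1.39066)³ = 2.68947

2.689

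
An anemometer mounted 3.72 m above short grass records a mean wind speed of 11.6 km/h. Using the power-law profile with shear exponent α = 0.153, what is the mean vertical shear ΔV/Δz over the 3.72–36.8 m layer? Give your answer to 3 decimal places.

Power law: V₂ = V₁ · (z₂/z₁)^α = 11.6 × (9.8925)^0.153 = 16.4717 km/h
ΔV/Δz = (16.4717 − 11.6)/(36.8 − 3.72) = 4.8717/33.0800 = 0.14727 km/h/m

0.147 km/h/m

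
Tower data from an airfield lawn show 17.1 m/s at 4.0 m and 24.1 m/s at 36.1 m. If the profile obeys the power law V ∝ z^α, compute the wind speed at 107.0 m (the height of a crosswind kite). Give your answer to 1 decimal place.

28.6 m/s

First find α: α = ln(V₂/V₁)/ln(z₂/z₁) = ln(24.1/17.1)/ln(36.1/4.0) = 0.34313/2.20000 = 0.1560
Extrapolate from 36.1 m to 107.0 m: V₃ = 24.1 × (107.0/36.1)^0.1560 = 24.1 × 1.1847 = 28.5506 m/s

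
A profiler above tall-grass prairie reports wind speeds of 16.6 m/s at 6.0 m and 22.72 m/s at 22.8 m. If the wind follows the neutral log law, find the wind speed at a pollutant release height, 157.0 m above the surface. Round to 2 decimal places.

Log law: V ∝ ln(z/z₀). From the pair, with r = V₁/V₂ = 0.73063,
ln z₀ = (ln z₁ − r·ln z₂)/(1 − r) = (1.7918 − 0.73063×3.1268)/0.26937 = -1.8293 → z₀ = 0.1605 m
V₃ = V₁ · ln(z₃/z₀)/ln(z₁/z₀) = 16.6 × 6.8856/3.6211 = 31.5653 m/s

31.57 m/s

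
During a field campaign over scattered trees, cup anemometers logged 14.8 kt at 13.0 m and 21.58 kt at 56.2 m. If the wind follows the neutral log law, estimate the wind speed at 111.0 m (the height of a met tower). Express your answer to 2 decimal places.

24.73 kt

Log law: V ∝ ln(z/z₀). From the pair, with r = V₁/V₂ = 0.68582,
ln z₀ = (ln z₁ − r·ln z₂)/(1 − r) = (2.5649 − 0.68582×4.0289)/0.31418 = -0.6307 → z₀ = 0.5322 m
V₃ = V₁ · ln(z₃/z₀)/ln(z₁/z₀) = 14.8 × 5.3403/3.1957 = 24.7321 kt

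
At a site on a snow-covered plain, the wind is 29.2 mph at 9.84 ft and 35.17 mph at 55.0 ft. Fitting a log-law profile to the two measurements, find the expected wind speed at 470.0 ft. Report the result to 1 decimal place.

42.6 mph

Log law: V ∝ ln(z/z₀). From the pair, with r = V₁/V₂ = 0.83025,
ln z₀ = (ln z₁ − r·ln z₂)/(1 − r) = (2.2865 − 0.83025×4.0073)/0.16975 = -6.1306 → z₀ = 0.002175 ft
V₃ = V₁ · ln(z₃/z₀)/ln(z₁/z₀) = 29.2 × 12.2833/8.4170 = 42.6127 mph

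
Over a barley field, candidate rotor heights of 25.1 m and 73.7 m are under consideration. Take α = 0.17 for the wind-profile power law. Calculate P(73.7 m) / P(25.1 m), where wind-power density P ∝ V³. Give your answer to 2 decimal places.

1.73

Speed ratio: V_B/V_A = (z_B/z_A)^α = (73.7/25.1)^0.17 = (2.9363)^0.17 = 1.20095
Power-density ratio: P_B/P_A = (V_B/V_A)³ = (1.20095)³ = 1.73211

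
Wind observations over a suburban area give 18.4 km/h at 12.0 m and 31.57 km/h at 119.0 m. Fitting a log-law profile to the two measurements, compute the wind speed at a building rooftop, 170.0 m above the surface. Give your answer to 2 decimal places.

33.62 km/h

Log law: V ∝ ln(z/z₀). From the pair, with r = V₁/V₂ = 0.58283,
ln z₀ = (ln z₁ − r·ln z₂)/(1 − r) = (2.4849 − 0.58283×4.7791)/0.41717 = -0.7204 → z₀ = 0.4866 m
V₃ = V₁ · ln(z₃/z₀)/ln(z₁/z₀) = 18.4 × 5.8562/3.2053 = 33.6175 km/h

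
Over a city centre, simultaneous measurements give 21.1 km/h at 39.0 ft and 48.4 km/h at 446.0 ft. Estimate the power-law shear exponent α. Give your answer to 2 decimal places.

α ≈ 0.34

Power law: V₂/V₁ = (z₂/z₁)^α ⇒ α = ln(V₂/V₁) / ln(z₂/z₁)
α = ln(48.4/21.1) / ln(446.0/39.0) = ln(2.2938) / ln(11.4359)
  = 0.83023 / 2.43676 = 0.34071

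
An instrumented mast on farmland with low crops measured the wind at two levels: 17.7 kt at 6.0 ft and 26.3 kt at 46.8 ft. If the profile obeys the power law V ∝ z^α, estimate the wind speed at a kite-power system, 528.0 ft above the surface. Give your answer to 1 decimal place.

First find α: α = ln(V₂/V₁)/ln(z₂/z₁) = ln(26.3/17.7)/ln(46.8/6.0) = 0.39600/2.05412 = 0.1928
Extrapolate from 46.8 ft to 528.0 ft: V₃ = 26.3 × (528.0/46.8)^0.1928 = 26.3 × 1.5955 = 41.9605 kt

42.0 kt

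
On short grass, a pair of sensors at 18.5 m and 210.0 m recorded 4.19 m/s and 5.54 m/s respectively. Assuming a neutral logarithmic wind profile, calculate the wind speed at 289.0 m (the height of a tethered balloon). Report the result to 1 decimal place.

Log law: V ∝ ln(z/z₀). From the pair, with r = V₁/V₂ = 0.75632,
ln z₀ = (ln z₁ − r·ln z₂)/(1 − r) = (2.9178 − 0.75632×5.3471)/0.24368 = -4.6222 → z₀ = 0.009831 m
V₃ = V₁ · ln(z₃/z₀)/ln(z₁/z₀) = 4.19 × 10.2886/7.5399 = 5.7174 m/s

5.7 m/s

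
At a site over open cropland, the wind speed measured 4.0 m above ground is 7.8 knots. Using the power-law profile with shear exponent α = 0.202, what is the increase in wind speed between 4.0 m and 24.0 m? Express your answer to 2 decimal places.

Power law: V₂ = V₁ · (z₂/z₁)^α = 7.8 × (6.0000)^0.202 = 11.2016 knots
ΔV = 11.2016 − 7.8 = 3.4016 knots

3.40 knots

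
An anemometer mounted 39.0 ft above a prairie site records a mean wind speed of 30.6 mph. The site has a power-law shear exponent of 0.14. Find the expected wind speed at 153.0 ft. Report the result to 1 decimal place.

37.1 mph

Power-law profile: V₂ = V₁ · (z₂/z₁)^α
V₂ = 30.6 × (153.0/39.0)^0.14 = 30.6 × (3.9231)^0.14
    = 30.6 × 1.2109 = 37.0535 mph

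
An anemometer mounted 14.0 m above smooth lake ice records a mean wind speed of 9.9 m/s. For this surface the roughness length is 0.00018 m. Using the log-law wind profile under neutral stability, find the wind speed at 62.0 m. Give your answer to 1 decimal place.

Log law: V(z) ∝ ln(z/z₀), so V₂/V₁ = ln(z₂/z₀) / ln(z₁/z₀).
ln(62.0/0.00018) = 12.7497, ln(14.0/0.00018) = 11.2616
V₂ = 9.9 × 12.7497/11.2616 = 9.9 × 1.1321 = 11.2082 m/s

11.2 m/s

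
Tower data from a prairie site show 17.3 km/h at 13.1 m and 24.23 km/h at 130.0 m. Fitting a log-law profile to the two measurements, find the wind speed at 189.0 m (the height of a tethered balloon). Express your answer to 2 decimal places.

25.36 km/h

Log law: V ∝ ln(z/z₀). From the pair, with r = V₁/V₂ = 0.71399,
ln z₀ = (ln z₁ − r·ln z₂)/(1 − r) = (2.5726 − 0.71399×4.8675)/0.28601 = -3.1564 → z₀ = 0.04258 m
V₃ = V₁ · ln(z₃/z₀)/ln(z₁/z₀) = 17.3 × 8.3982/5.7290 = 25.3600 km/h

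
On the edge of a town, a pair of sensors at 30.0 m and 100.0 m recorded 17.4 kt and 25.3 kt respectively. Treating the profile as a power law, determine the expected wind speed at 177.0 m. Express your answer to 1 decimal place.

30.2 kt

First find α: α = ln(V₂/V₁)/ln(z₂/z₁) = ln(25.3/17.4)/ln(100.0/30.0) = 0.37433/1.20397 = 0.3109
Extrapolate from 100.0 m to 177.0 m: V₃ = 25.3 × (177.0/100.0)^0.3109 = 25.3 × 1.1943 = 30.2148 kt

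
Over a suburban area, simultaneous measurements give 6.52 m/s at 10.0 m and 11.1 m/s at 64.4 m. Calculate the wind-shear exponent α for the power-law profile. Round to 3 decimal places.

α ≈ 0.286

Power law: V₂/V₁ = (z₂/z₁)^α ⇒ α = ln(V₂/V₁) / ln(z₂/z₁)
α = ln(11.1/6.52) / ln(64.4/10.0) = ln(1.7025) / ln(6.4400)
  = 0.53207 / 1.86253 = 0.28567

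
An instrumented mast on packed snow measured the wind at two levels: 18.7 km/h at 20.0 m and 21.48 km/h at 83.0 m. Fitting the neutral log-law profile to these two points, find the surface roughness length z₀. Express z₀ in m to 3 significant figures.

z₀ ≈ 0.00139 m

Log law: V(z) ∝ ln(z/z₀). With r = V₁/V₂ = 18.7/21.48 = 0.87058,
r · ln(z₂/z₀) = ln(z₁/z₀) ⇒ ln z₀ = (ln z₁ − r·ln z₂)/(1 − r)
ln z₀ = (2.99573 − 0.87058×4.41884) / 0.12942 = -6.5770
z₀ = exp(-6.5770) = 0.001392 m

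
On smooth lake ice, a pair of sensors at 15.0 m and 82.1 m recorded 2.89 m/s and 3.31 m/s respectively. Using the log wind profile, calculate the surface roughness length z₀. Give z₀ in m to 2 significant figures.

Log law: V(z) ∝ ln(z/z₀). With r = V₁/V₂ = 2.89/3.31 = 0.87311,
r · ln(z₂/z₀) = ln(z₁/z₀) ⇒ ln z₀ = (ln z₁ − r·ln z₂)/(1 − r)
ln z₀ = (2.70805 − 0.87311×4.40794) / 0.12689 = -8.9888
z₀ = exp(-8.9888) = 0.0001248 m

z₀ ≈ 0.00012 m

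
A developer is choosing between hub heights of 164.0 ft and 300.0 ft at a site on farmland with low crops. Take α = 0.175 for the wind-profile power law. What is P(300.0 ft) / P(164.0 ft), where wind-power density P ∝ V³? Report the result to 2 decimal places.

Speed ratio: V_B/V_A = (z_B/z_A)^α = (300.0/164.0)^0.175 = (1.8293)^0.175 = 1.11147
Power-density ratio: P_B/P_A = (V_B/V_A)³ = (1.11147)³ = 1.37308

1.37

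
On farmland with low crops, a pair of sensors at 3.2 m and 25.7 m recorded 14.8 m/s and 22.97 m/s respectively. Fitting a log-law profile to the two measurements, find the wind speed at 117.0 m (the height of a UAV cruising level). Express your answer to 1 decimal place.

Log law: V ∝ ln(z/z₀). From the pair, with r = V₁/V₂ = 0.64432,
ln z₀ = (ln z₁ − r·ln z₂)/(1 − r) = (1.1632 − 0.64432×3.2465)/0.35568 = -2.6108 → z₀ = 0.07347 m
V₃ = V₁ · ln(z₃/z₀)/ln(z₁/z₀) = 14.8 × 7.3730/3.7740 = 28.9139 m/s

28.9 m/s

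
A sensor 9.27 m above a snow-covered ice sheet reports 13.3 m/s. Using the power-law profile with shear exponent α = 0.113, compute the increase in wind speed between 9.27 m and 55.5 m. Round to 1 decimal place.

3.0 m/s

Power law: V₂ = V₁ · (z₂/z₁)^α = 13.3 × (5.9871)^0.113 = 16.2808 m/s
ΔV = 16.2808 − 13.3 = 2.9808 m/s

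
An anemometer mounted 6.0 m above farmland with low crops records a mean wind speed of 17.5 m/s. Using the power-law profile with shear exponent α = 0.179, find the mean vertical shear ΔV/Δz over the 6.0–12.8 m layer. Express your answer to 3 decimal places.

0.374 m/s/m

Power law: V₂ = V₁ · (z₂/z₁)^α = 17.5 × (2.1333)^0.179 = 20.0419 m/s
ΔV/Δz = (20.0419 − 17.5)/(12.8 − 6.0) = 2.5419/6.8000 = 0.37381 m/s/m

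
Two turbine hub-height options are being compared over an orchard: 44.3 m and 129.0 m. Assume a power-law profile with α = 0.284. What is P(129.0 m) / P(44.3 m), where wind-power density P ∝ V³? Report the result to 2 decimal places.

2.49

Speed ratio: V_B/V_A = (z_B/z_A)^α = (129.0/44.3)^0.284 = (2.9120)^0.284 = 1.35466
Power-density ratio: P_B/P_A = (V_B/V_A)³ = (1.35466)³ = 2.48592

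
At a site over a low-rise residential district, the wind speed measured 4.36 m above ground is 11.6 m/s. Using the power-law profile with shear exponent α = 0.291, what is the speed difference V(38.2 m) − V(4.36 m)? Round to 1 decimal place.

10.2 m/s

Power law: V₂ = V₁ · (z₂/z₁)^α = 11.6 × (8.7615)^0.291 = 21.8146 m/s
ΔV = 21.8146 − 11.6 = 10.2146 m/s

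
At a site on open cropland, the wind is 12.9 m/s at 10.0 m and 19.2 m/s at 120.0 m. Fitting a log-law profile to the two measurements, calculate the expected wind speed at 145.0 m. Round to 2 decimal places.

Log law: V ∝ ln(z/z₀). From the pair, with r = V₁/V₂ = 0.67188,
ln z₀ = (ln z₁ − r·ln z₂)/(1 − r) = (2.3026 − 0.67188×4.7875)/0.32812 = -2.7856 → z₀ = 0.06169 m
V₃ = V₁ · ln(z₃/z₀)/ln(z₁/z₀) = 12.9 × 7.7623/5.0881 = 19.6798 m/s

19.68 m/s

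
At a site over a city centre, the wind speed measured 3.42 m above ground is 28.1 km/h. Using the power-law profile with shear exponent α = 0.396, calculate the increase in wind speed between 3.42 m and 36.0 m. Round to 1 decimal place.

Power law: V₂ = V₁ · (z₂/z₁)^α = 28.1 × (10.5263)^0.396 = 71.3720 km/h
ΔV = 71.3720 − 28.1 = 43.2720 km/h

43.3 km/h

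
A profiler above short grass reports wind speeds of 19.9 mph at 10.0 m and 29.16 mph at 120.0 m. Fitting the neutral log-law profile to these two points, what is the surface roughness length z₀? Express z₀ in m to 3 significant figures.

z₀ ≈ 0.0480 m

Log law: V(z) ∝ ln(z/z₀). With r = V₁/V₂ = 19.9/29.16 = 0.68244,
r · ln(z₂/z₀) = ln(z₁/z₀) ⇒ ln z₀ = (ln z₁ − r·ln z₂)/(1 − r)
ln z₀ = (2.30259 − 0.68244×4.78749) / 0.31756 = -3.0375
z₀ = exp(-3.0375) = 0.04795 m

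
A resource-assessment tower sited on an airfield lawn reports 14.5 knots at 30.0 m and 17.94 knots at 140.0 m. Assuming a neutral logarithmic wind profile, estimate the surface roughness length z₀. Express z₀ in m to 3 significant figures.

Log law: V(z) ∝ ln(z/z₀). With r = V₁/V₂ = 14.5/17.94 = 0.80825,
r · ln(z₂/z₀) = ln(z₁/z₀) ⇒ ln z₀ = (ln z₁ − r·ln z₂)/(1 − r)
ln z₀ = (3.40120 − 0.80825×4.94164) / 0.19175 = -3.0920
z₀ = exp(-3.0920) = 0.04541 m

z₀ ≈ 0.0454 m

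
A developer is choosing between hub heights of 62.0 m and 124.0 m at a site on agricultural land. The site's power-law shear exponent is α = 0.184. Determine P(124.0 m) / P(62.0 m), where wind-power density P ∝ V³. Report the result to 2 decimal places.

Speed ratio: V_B/V_A = (z_B/z_A)^α = (124.0/62.0)^0.184 = (2.0000)^0.184 = 1.13603
Power-density ratio: P_B/P_A = (V_B/V_A)³ = (1.13603)³ = 1.46612

1.47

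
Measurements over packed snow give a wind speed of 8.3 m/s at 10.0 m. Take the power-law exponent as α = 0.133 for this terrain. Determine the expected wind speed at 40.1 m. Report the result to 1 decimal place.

10.0 m/s

Power-law profile: V₂ = V₁ · (z₂/z₁)^α
V₂ = 8.3 × (40.1/10.0)^0.133 = 8.3 × (4.0100)^0.133
    = 8.3 × 1.2029 = 9.9838 m/s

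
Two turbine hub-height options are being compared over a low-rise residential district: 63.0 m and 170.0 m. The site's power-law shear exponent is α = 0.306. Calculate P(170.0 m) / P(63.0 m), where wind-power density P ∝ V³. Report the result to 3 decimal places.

Speed ratio: V_B/V_A = (z_B/z_A)^α = (170.0/63.0)^0.306 = (2.6984)^0.306 = 1.35494
Power-density ratio: P_B/P_A = (V_B/V_A)³ = (1.35494)³ = 2.48747

2.487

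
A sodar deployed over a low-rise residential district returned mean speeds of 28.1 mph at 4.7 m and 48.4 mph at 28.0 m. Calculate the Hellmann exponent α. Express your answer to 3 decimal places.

Power law: V₂/V₁ = (z₂/z₁)^α ⇒ α = ln(V₂/V₁) / ln(z₂/z₁)
α = ln(48.4/28.1) / ln(28.0/4.7) = ln(1.7224) / ln(5.9574)
  = 0.54373 / 1.78464 = 0.30467

α ≈ 0.305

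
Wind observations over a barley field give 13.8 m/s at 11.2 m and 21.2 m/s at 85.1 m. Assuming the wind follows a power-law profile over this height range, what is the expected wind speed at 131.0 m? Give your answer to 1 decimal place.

First find α: α = ln(V₂/V₁)/ln(z₂/z₁) = ln(21.2/13.8)/ln(85.1/11.2) = 0.42933/2.02791 = 0.2117
Extrapolate from 85.1 m to 131.0 m: V₃ = 21.2 × (131.0/85.1)^0.2117 = 21.2 × 1.0956 = 23.2273 m/s

23.2 m/s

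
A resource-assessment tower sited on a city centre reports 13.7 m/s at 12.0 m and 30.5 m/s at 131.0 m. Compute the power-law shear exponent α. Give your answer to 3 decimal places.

α ≈ 0.335

Power law: V₂/V₁ = (z₂/z₁)^α ⇒ α = ln(V₂/V₁) / ln(z₂/z₁)
α = ln(30.5/13.7) / ln(131.0/12.0) = ln(2.2263) / ln(10.9167)
  = 0.80033 / 2.39029 = 0.33483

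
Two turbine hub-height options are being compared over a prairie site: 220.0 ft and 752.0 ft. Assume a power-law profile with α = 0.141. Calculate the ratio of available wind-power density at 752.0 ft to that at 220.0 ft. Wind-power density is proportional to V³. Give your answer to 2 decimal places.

1.68

Speed ratio: V_B/V_A = (z_B/z_A)^α = (752.0/220.0)^0.141 = (3.4182)^0.141 = 1.18923
Power-density ratio: P_B/P_A = (V_B/V_A)³ = (1.18923)³ = 1.68188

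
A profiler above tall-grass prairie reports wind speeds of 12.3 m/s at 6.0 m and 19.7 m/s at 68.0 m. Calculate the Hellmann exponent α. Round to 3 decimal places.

Power law: V₂/V₁ = (z₂/z₁)^α ⇒ α = ln(V₂/V₁) / ln(z₂/z₁)
α = ln(19.7/12.3) / ln(68.0/6.0) = ln(1.6016) / ln(11.3333)
  = 0.47102 / 2.42775 = 0.19401

α ≈ 0.194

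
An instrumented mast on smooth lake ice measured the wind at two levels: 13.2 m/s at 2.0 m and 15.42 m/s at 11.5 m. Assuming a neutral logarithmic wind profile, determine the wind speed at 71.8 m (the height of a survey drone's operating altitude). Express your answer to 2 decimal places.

17.74 m/s

Log law: V ∝ ln(z/z₀). From the pair, with r = V₁/V₂ = 0.85603,
ln z₀ = (ln z₁ − r·ln z₂)/(1 − r) = (0.6931 − 0.85603×2.4423)/0.14397 = -9.7075 → z₀ = 0.00006083 m
V₃ = V₁ · ln(z₃/z₀)/ln(z₁/z₀) = 13.2 × 13.9814/10.4006 = 17.7445 m/s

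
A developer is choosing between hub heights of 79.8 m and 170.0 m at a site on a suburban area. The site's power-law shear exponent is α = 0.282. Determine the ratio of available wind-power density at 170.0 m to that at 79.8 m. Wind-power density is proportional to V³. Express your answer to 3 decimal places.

1.896

Speed ratio: V_B/V_A = (z_B/z_A)^α = (170.0/79.8)^0.282 = (2.1303)^0.282 = 1.23772
Power-density ratio: P_B/P_A = (V_B/V_A)³ = (1.23772)³ = 1.89612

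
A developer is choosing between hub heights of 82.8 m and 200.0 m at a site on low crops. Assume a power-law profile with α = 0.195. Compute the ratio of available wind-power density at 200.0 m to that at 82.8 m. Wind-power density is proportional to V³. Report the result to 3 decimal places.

1.675

Speed ratio: V_B/V_A = (z_B/z_A)^α = (200.0/82.8)^0.195 = (2.4155)^0.195 = 1.18764
Power-density ratio: P_B/P_A = (V_B/V_A)³ = (1.18764)³ = 1.67515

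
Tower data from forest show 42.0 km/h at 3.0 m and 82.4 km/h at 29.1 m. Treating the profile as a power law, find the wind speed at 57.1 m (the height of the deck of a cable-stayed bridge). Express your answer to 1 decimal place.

First find α: α = ln(V₂/V₁)/ln(z₂/z₁) = ln(82.4/42.0)/ln(29.1/3.0) = 0.67392/2.27213 = 0.2966
Extrapolate from 29.1 m to 57.1 m: V₃ = 82.4 × (57.1/29.1)^0.2966 = 82.4 × 1.2213 = 100.6364 km/h

100.6 km/h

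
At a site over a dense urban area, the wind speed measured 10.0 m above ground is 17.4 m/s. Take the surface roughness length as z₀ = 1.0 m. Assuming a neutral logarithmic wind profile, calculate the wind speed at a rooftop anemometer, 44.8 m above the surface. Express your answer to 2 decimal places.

28.73 m/s

Log law: V(z) ∝ ln(z/z₀), so V₂/V₁ = ln(z₂/z₀) / ln(z₁/z₀).
ln(44.8/1.0) = 3.8022, ln(10.0/1.0) = 2.3026
V₂ = 17.4 × 3.8022/2.3026 = 17.4 × 1.6513 = 28.7322 m/s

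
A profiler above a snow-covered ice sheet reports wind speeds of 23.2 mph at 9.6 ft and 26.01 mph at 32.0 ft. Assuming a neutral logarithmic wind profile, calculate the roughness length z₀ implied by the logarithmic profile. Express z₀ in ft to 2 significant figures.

z₀ ≈ 0.00046 ft

Log law: V(z) ∝ ln(z/z₀). With r = V₁/V₂ = 23.2/26.01 = 0.89196,
r · ln(z₂/z₀) = ln(z₁/z₀) ⇒ ln z₀ = (ln z₁ − r·ln z₂)/(1 − r)
ln z₀ = (2.26176 − 0.89196×3.46574) / 0.10804 = -7.6785
z₀ = exp(-7.6785) = 0.0004627 ft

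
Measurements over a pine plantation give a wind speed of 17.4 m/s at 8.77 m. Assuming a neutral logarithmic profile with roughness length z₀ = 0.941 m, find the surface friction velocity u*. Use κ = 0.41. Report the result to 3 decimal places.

Log law: V(z) = (u*/κ) · ln(z/z₀) ⇒ u* = κ · V / ln(z/z₀)
u* = 0.41 × 17.4 / ln(8.77/0.941) = 0.41 × 17.4 / 2.2321
   = 7.1340 / 2.2321 = 3.1960 m/s

u* ≈ 3.196 m/s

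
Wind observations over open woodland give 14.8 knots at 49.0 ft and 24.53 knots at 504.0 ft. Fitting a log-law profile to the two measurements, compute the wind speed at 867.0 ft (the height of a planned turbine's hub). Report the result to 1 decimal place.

Log law: V ∝ ln(z/z₀). From the pair, with r = V₁/V₂ = 0.60334,
ln z₀ = (ln z₁ − r·ln z₂)/(1 − r) = (3.8918 − 0.60334×6.2226)/0.39666 = 0.3466 → z₀ = 1.414 ft
V₃ = V₁ · ln(z₃/z₀)/ln(z₁/z₀) = 14.8 × 6.4185/3.5452 = 26.7946 knots

26.8 knots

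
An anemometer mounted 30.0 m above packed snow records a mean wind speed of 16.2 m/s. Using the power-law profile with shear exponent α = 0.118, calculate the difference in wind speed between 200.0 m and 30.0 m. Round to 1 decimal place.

4.1 m/s

Power law: V₂ = V₁ · (z₂/z₁)^α = 16.2 × (6.6667)^0.118 = 20.2645 m/s
ΔV = 20.2645 − 16.2 = 4.0645 m/s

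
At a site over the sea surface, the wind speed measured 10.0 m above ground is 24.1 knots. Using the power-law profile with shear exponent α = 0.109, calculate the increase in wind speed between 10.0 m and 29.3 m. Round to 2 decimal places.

Power law: V₂ = V₁ · (z₂/z₁)^α = 24.1 × (2.9300)^0.109 = 27.0960 knots
ΔV = 27.0960 − 24.1 = 2.9960 knots

3.00 knots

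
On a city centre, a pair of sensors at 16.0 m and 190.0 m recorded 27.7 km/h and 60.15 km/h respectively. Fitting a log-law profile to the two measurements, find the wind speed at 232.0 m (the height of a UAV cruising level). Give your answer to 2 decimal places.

62.77 km/h

Log law: V ∝ ln(z/z₀). From the pair, with r = V₁/V₂ = 0.46052,
ln z₀ = (ln z₁ − r·ln z₂)/(1 − r) = (2.7726 − 0.46052×5.2470)/0.53948 = 0.6604 → z₀ = 1.935 m
V₃ = V₁ · ln(z₃/z₀)/ln(z₁/z₀) = 27.7 × 4.7864/2.1122 = 62.7691 km/h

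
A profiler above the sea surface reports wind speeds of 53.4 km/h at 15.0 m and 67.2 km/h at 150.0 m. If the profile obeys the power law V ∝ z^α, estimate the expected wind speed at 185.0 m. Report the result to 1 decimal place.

68.6 km/h

First find α: α = ln(V₂/V₁)/ln(z₂/z₁) = ln(67.2/53.4)/ln(150.0/15.0) = 0.22986/2.30259 = 0.0998
Extrapolate from 150.0 m to 185.0 m: V₃ = 67.2 × (185.0/150.0)^0.0998 = 67.2 × 1.0212 = 68.6217 km/h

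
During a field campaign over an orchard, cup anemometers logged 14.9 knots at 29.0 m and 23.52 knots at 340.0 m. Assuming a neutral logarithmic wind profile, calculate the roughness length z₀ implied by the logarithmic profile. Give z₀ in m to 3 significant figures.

Log law: V(z) ∝ ln(z/z₀). With r = V₁/V₂ = 14.9/23.52 = 0.63350,
r · ln(z₂/z₀) = ln(z₁/z₀) ⇒ ln z₀ = (ln z₁ − r·ln z₂)/(1 − r)
ln z₀ = (3.36730 − 0.63350×5.82895) / 0.36650 = -0.8878
z₀ = exp(-0.8878) = 0.4116 m

z₀ ≈ 0.412 m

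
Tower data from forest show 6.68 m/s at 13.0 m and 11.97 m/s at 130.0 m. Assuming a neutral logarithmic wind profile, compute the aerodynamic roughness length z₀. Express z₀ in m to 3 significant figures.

Log law: V(z) ∝ ln(z/z₀). With r = V₁/V₂ = 6.68/11.97 = 0.55806,
r · ln(z₂/z₀) = ln(z₁/z₀) ⇒ ln z₀ = (ln z₁ − r·ln z₂)/(1 − r)
ln z₀ = (2.56495 − 0.55806×4.86753) / 0.44194 = -0.3427
z₀ = exp(-0.3427) = 0.7099 m

z₀ ≈ 0.710 m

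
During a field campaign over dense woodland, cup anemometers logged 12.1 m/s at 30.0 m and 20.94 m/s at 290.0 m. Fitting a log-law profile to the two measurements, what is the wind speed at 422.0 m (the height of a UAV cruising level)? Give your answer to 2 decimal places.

Log law: V ∝ ln(z/z₀). From the pair, with r = V₁/V₂ = 0.57784,
ln z₀ = (ln z₁ − r·ln z₂)/(1 − r) = (3.4012 − 0.57784×5.6699)/0.42216 = 0.2959 → z₀ = 1.344 m
V₃ = V₁ · ln(z₃/z₀)/ln(z₁/z₀) = 12.1 × 5.7491/3.1053 = 22.4017 m/s

22.40 m/s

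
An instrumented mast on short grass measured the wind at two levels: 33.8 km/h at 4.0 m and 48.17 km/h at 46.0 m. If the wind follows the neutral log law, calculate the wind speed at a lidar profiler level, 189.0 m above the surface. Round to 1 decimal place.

56.5 km/h

Log law: V ∝ ln(z/z₀). From the pair, with r = V₁/V₂ = 0.70168,
ln z₀ = (ln z₁ − r·ln z₂)/(1 − r) = (1.3863 − 0.70168×3.8286)/0.29832 = -4.3584 → z₀ = 0.01280 m
V₃ = V₁ · ln(z₃/z₀)/ln(z₁/z₀) = 33.8 × 9.6002/5.7447 = 56.4843 km/h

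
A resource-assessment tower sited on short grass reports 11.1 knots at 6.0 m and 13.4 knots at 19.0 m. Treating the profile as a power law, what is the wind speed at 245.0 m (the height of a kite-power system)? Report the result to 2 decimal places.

First find α: α = ln(V₂/V₁)/ln(z₂/z₁) = ln(13.4/11.1)/ln(19.0/6.0) = 0.18831/1.15268 = 0.1634
Extrapolate from 19.0 m to 245.0 m: V₃ = 13.4 × (245.0/19.0)^0.1634 = 13.4 × 1.5185 = 20.3474 knots

20.35 knots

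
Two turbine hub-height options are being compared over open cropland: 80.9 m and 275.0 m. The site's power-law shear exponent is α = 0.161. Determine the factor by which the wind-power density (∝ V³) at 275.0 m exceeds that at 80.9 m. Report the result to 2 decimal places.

Speed ratio: V_B/V_A = (z_B/z_A)^α = (275.0/80.9)^0.161 = (3.3993)^0.161 = 1.21774
Power-density ratio: P_B/P_A = (V_B/V_A)³ = (1.21774)³ = 1.80575

1.81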